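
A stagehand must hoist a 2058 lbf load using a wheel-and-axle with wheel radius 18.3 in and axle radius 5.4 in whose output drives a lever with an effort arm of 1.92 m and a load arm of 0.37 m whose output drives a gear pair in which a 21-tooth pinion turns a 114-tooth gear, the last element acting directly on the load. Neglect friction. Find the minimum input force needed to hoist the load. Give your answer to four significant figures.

21.56 lbf

Wheel-and-axle MA = R/r = 18.3/5.4 = 3.3889.
Lever MA = effort arm / load arm = 1.92/0.37 = 5.1892.
Gear pair MA = 114/21 = 5.4286.
Combined ideal MA = 3.3889 × 5.1892 × 5.4286 = 95.465.
Effort = load / MA = 2058 / 95.465 = 21.558 lbf.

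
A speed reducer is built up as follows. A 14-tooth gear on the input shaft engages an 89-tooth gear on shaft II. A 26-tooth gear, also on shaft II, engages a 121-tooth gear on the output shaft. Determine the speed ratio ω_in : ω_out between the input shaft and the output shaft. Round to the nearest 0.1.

29.6

Each stage contributes driven/driver: gear mesh 89/14 = 6.3571, gear mesh 121/26 = 4.6538.
Overall: 6.3571 × 4.6538 = 29.585.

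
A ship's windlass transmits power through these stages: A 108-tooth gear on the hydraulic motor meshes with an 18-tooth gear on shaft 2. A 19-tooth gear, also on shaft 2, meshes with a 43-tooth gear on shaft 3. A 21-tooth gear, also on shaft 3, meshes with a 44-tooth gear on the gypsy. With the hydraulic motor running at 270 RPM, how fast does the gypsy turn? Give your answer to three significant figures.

Gear mesh: ratio = 18/108 = 0.16667, so shaft 2 turns at 270 / 0.16667 = 1620 RPM.
Gear mesh: ratio = 43/19 = 2.2632, so shaft 3 turns at 1620 / 2.2632 = 715.81 RPM.
Gear mesh: ratio = 44/21 = 2.0952, so the gypsy turns at 715.81 / 2.0952 = 341.64 RPM.

342 RPM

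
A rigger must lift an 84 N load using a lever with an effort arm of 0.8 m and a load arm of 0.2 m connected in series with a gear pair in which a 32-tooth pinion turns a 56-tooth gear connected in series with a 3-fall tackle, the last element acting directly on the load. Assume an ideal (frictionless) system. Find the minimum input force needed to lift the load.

Lever MA = effort arm / load arm = 0.8/0.2 = 4.
Gear pair MA = 56/32 = 1.75.
Block-and-tackle MA = number of supporting rope parts = 3.
Combined ideal MA = 4 × 1.75 × 3 = 21.
Effort = load / MA = 84 / 21 = 4 N.

4 N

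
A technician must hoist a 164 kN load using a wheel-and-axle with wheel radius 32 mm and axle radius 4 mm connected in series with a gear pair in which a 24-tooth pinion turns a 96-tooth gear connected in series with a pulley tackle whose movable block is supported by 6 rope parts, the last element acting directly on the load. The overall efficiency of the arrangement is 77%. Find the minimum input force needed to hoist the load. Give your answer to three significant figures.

Wheel-and-axle MA = R/r = 32/4 = 8.
Gear pair MA = 96/24 = 4.
Block-and-tackle MA = number of supporting rope parts = 6.
Combined ideal MA = 8 × 4 × 6 = 192.
Actual MA = 192 × 0.77 = 147.84.
Effort = load / actual MA = 164 / 147.84 = 1.1093 kN.

1.11 kN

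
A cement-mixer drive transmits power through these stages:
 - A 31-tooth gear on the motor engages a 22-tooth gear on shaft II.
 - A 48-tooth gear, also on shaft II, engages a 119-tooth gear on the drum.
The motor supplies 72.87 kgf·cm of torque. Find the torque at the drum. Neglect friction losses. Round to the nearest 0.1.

Gear mesh: ratio = 22/31 = 0.70968; torque at shaft II = 72.87 × 0.70968 = 51.714 kgf·cm.
Gear mesh: ratio = 119/48 = 2.4792; torque at the drum = 51.714 × 2.4792 = 128.21 kgf·cm.

128.2 kgf·cm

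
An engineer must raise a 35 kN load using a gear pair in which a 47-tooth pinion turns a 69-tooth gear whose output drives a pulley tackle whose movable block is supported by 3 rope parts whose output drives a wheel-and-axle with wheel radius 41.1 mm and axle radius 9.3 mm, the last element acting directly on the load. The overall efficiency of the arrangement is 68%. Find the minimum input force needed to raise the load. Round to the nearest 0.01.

2.64 kN

Gear pair MA = 69/47 = 1.4681.
Block-and-tackle MA = number of supporting rope parts = 3.
Wheel-and-axle MA = R/r = 41.1/9.3 = 4.4194.
Combined ideal MA = 1.4681 × 3 × 4.4194 = 19.464.
Actual MA = 19.464 × 0.68 = 13.235.
Effort = load / actual MA = 35 / 13.235 = 2.6444 kN.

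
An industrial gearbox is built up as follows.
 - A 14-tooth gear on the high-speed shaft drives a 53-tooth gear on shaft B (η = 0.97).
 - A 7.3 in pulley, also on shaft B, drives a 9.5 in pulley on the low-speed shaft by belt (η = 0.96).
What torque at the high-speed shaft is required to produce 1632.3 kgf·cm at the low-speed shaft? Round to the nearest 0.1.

Overall ratio R = 3.7857 × 1.3014 = 4.9266; overall efficiency η = 0.97 × 0.96 = 0.9312.
Input torque = output torque / (R × η) = 1632.3 / (4.9266 × 0.9312) = 355.8 kgf·cm.

355.8 kgf·cm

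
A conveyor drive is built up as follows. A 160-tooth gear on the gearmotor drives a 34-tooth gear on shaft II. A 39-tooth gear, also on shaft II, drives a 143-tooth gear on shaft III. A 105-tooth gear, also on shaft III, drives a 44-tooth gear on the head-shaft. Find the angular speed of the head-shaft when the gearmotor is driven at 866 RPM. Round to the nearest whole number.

2652 RPM

Gear mesh: ratio = 34/160 = 0.2125, so shaft II turns at 866 / 0.2125 = 4075.3 RPM.
Gear mesh: ratio = 143/39 = 3.6667, so shaft III turns at 4075.3 / 3.6667 = 1111.4 RPM.
Gear mesh: ratio = 44/105 = 0.41905, so the head-shaft turns at 1111.4 / 0.41905 = 2652.3 RPM.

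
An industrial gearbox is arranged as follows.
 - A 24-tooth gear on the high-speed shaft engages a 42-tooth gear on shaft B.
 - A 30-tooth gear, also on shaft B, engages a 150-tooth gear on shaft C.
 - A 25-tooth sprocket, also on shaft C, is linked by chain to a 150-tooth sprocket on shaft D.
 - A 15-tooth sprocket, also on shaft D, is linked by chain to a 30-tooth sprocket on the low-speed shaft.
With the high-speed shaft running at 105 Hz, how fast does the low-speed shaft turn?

Gear mesh: ratio = 42/24 = 1.75, so shaft B turns at 105 / 1.75 = 60 Hz.
Gear mesh: ratio = 150/30 = 5, so shaft C turns at 60 / 5 = 12 Hz.
Chain: ratio = 150/25 = 6, so shaft D turns at 12 / 6 = 2 Hz.
Chain: ratio = 30/15 = 2, so the low-speed shaft turns at 2 / 2 = 1 Hz.

1 Hz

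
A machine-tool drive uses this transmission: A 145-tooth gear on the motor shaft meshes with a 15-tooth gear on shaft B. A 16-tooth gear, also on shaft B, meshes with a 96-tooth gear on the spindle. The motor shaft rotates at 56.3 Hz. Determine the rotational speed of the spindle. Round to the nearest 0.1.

90.7 Hz

Gear mesh: ratio = 15/145 = 0.10345, so shaft B turns at 56.3 / 0.10345 = 544.23 Hz.
Gear mesh: ratio = 96/16 = 6, so the spindle turns at 544.23 / 6 = 90.706 Hz.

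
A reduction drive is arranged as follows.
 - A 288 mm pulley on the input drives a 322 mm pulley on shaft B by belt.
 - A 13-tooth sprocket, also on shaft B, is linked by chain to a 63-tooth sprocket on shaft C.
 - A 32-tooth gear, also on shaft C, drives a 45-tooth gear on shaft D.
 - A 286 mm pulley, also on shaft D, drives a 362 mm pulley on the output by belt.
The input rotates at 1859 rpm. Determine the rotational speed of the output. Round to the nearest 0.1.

192.8 rpm

belt 322/288 = 1.1181 → 1859/1.1181 = 1662.7 rpm
chain 63/13 = 4.8462 → 1662.7/4.8462 = 343.1 rpm
gear mesh 45/32 = 1.4062 → 343.1/1.4062 = 243.98 rpm
belt 362/286 = 1.2657 → 243.98/1.2657 = 192.76 rpm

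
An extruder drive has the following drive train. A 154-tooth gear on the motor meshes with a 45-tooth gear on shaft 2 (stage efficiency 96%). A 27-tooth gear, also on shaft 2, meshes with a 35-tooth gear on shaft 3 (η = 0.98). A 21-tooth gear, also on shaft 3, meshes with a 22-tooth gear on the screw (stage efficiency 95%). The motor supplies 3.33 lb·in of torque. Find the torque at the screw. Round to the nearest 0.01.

Gear mesh: ratio = 45/154 = 0.29221; torque at shaft 2 = 3.33 × 0.29221 × 0.96 = 0.93413 lb·in.
Gear mesh: ratio = 35/27 = 1.2963; torque at shaft 3 = 0.93413 × 1.2963 × 0.98 = 1.1867 lb·in.
Gear mesh: ratio = 22/21 = 1.0476; torque at the screw = 1.1867 × 1.0476 × 0.95 = 1.181 lb·in.

1.18 lb·in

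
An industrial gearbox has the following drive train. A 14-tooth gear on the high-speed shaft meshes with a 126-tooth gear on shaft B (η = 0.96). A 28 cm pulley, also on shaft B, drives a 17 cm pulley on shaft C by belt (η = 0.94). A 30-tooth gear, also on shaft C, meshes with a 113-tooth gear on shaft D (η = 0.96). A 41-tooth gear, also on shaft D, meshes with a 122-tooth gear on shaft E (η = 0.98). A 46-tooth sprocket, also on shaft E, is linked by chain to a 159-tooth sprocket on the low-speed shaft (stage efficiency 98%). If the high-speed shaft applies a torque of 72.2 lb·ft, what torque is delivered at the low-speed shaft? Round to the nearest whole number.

12716 lb·ft

gear mesh 126/14 = 9 → τ = 72.2·9·0.96 = 623.81 lb·ft
belt 17/28 = 0.60714 → τ = 623.81·0.60714·0.94 = 356.02 lb·ft
gear mesh 113/30 = 3.7667 → τ = 356.02·3.7667·0.96 = 1287.4 lb·ft
gear mesh 122/41 = 2.9756 → τ = 1287.4·2.9756·0.98 = 3754.1 lb·ft
chain 159/46 = 3.4565 → τ = 3754.1·3.4565·0.98 = 12716 lb·ft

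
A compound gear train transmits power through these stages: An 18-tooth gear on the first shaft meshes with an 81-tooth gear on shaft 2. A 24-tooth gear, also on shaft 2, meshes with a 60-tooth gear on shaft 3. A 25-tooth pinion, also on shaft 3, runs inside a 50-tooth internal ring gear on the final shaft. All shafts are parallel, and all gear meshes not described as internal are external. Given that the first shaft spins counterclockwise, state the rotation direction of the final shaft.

the first shaft → shaft 2: external mesh, 1 reversal → CW.
shaft 2 → shaft 3: external mesh, 1 reversal → CCW.
shaft 3 → the final shaft: internal mesh, same direction → CCW.
2 reversals in total — an even number — so the final shaft turns the same way as the first shaft.

counterclockwise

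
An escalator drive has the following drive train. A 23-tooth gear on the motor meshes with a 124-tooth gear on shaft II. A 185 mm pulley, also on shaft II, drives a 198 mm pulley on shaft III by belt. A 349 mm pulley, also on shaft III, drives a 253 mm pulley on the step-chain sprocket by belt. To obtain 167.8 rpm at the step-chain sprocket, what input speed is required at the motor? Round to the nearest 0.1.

701.9 rpm

Overall ratio R = 5.3913 × 1.0703 × 0.72493 = 4.1829.
Required input speed = output speed × R = 167.8 × 4.1829 = 701.9 rpm.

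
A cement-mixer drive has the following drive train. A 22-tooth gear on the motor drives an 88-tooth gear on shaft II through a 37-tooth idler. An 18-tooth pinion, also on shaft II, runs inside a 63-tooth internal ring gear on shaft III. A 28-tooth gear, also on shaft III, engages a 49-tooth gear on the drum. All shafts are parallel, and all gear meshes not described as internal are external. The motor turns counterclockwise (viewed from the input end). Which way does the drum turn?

the motor → shaft II: driver → idler → driven is 2 external meshes, 2 reversals → CCW.
shaft II → shaft III: internal mesh, same direction → CCW.
shaft III → the drum: external mesh, 1 reversal → CW.
3 reversals in total — an odd number — so the drum turns opposite to the motor.

clockwise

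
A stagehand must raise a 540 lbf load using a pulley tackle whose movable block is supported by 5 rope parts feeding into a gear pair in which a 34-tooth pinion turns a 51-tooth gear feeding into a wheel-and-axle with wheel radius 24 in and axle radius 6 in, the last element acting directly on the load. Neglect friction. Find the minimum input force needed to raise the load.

Block-and-tackle MA = number of supporting rope parts = 5.
Gear pair MA = 51/34 = 1.5.
Wheel-and-axle MA = R/r = 24/6 = 4.
Combined ideal MA = 5 × 1.5 × 4 = 30.
Effort = load / MA = 540 / 30 = 18 lbf.

18 lbf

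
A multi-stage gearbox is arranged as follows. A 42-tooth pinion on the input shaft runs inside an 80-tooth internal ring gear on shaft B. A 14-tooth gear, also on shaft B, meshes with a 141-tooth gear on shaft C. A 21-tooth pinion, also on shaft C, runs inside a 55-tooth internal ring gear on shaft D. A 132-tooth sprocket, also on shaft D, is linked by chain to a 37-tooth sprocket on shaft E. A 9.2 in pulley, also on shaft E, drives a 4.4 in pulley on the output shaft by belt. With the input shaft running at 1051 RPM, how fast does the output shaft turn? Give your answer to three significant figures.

156 RPM

internal gear 80/42 = 1.9048 → 1051/1.9048 = 551.77 RPM
gear mesh 141/14 = 10.071 → 551.77/10.071 = 54.786 RPM
internal gear 55/21 = 2.619 → 54.786/2.619 = 20.918 RPM
chain 37/132 = 0.2803 → 20.918/0.2803 = 74.628 RPM
belt 4.4/9.2 = 0.47826 → 74.628/0.47826 = 156.04 RPM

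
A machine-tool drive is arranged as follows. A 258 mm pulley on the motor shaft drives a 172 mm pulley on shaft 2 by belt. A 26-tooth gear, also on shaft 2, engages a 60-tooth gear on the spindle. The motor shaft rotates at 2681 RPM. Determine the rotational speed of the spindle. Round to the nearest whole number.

1743 RPM

belt 172/258 = 0.66667 → 2681/0.66667 = 4021.5 RPM
gear mesh 60/26 = 2.3077 → 4021.5/2.3077 = 1742.7 RPM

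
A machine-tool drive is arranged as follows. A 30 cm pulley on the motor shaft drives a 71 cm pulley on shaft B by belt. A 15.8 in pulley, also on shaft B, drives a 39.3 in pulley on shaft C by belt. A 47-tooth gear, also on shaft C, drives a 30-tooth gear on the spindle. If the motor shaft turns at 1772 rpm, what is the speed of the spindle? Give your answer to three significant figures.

472 rpm

Belt: ratio = 71/30 = 2.3667, so shaft B turns at 1772 / 2.3667 = 748.73 rpm.
Belt: ratio = 39.3/15.8 = 2.4873, so shaft C turns at 748.73 / 2.4873 = 301.02 rpm.
Gear mesh: ratio = 30/47 = 0.6383, so the spindle turns at 301.02 / 0.6383 = 471.59 rpm.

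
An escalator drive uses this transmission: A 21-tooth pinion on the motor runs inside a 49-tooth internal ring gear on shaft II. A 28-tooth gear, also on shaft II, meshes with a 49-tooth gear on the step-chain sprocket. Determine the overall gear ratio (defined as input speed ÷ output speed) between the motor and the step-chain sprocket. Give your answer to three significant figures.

4.08

Each stage contributes driven/driver: internal gear 49/21 = 2.3333, gear mesh 49/28 = 1.75.
Overall: 2.3333 × 1.75 = 4.0833.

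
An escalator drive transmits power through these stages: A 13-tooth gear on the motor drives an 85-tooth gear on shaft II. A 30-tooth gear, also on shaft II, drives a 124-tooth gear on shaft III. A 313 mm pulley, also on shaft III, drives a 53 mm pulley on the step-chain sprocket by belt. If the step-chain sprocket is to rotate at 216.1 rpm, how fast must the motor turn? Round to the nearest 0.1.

988.9 rpm

Overall ratio R = 6.5385 × 4.1333 × 0.16933 = 4.5762.
Required input speed = output speed × R = 216.1 × 4.5762 = 988.92 rpm.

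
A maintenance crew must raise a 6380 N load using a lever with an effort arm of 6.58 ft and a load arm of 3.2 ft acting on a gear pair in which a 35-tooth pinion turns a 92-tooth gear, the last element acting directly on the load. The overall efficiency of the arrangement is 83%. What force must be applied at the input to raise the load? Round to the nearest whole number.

1422 N

Lever MA = effort arm / load arm = 6.58/3.2 = 2.0562.
Gear pair MA = 92/35 = 2.6286.
Combined ideal MA = 2.0562 × 2.6286 = 5.405.
Actual MA = 5.405 × 0.83 = 4.4861.
Effort = load / actual MA = 6380 / 4.4861 = 1422.2 N.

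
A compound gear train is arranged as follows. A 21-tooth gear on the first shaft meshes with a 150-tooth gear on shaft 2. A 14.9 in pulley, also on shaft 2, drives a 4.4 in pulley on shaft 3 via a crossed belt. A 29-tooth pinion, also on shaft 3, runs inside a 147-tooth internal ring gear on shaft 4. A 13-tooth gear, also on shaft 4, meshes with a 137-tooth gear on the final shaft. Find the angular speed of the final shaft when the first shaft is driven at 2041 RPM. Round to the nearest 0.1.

18.1 RPM

gear mesh 150/21 = 7.1429 → 2041/7.1429 = 285.74 RPM
belt 4.4/14.9 = 0.2953 → 285.74/0.2953 = 967.62 RPM
internal gear 147/29 = 5.069 → 967.62/5.069 = 190.89 RPM
gear mesh 137/13 = 10.538 → 190.89/10.538 = 18.114 RPM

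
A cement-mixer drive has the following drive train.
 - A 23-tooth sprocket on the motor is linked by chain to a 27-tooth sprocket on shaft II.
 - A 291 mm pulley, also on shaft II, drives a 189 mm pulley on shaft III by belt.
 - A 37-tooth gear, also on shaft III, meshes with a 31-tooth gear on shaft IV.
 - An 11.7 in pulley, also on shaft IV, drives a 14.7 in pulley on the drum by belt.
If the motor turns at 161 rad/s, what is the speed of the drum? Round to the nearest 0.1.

chain 27/23 = 1.1739 → 161/1.1739 = 137.15 rad/s
belt 189/291 = 0.64948 → 137.15/0.64948 = 211.16 rad/s
gear mesh 31/37 = 0.83784 → 211.16/0.83784 = 252.04 rad/s
belt 14.7/11.7 = 1.2564 → 252.04/1.2564 = 200.6 rad/s

200.6 rad/s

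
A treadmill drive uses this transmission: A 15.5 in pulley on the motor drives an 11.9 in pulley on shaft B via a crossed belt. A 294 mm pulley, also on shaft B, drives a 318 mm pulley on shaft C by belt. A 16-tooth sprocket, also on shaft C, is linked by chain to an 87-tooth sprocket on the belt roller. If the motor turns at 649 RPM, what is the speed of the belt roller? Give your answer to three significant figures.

144 RPM

the motor → shaft B (belt, 11.9/15.5): 649 ÷ 0.76774 = 845.34 RPM
shaft B → shaft C (belt, 318/294): 845.34 ÷ 1.0816 = 781.54 RPM
shaft C → the belt roller (chain, 87/16): 781.54 ÷ 5.4375 = 143.73 RPM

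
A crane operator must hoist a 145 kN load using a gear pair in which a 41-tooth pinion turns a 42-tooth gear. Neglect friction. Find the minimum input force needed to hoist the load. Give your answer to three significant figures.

142 kN

Gear pair MA = 42/41 = 1.0244.
Effort = load / MA = 145 / 1.0244 = 141.55 kN.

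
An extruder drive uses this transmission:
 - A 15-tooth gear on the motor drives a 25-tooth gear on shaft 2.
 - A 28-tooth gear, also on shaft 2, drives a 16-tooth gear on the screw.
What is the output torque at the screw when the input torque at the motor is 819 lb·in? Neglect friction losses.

780 lb·in

Gear mesh: ratio = 25/15 = 1.6667; torque at shaft 2 = 819 × 1.6667 = 1365 lb·in.
Gear mesh: ratio = 16/28 = 0.57143; torque at the screw = 1365 × 0.57143 = 780 lb·in.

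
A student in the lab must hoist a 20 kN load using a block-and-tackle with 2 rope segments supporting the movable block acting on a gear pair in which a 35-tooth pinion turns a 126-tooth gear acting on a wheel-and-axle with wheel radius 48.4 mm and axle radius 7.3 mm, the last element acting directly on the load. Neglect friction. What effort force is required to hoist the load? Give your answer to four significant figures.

Block-and-tackle MA = number of supporting rope parts = 2.
Gear pair MA = 126/35 = 3.6.
Wheel-and-axle MA = R/r = 48.4/7.3 = 6.6301.
Combined ideal MA = 2 × 3.6 × 6.6301 = 47.737.
Effort = load / MA = 20 / 47.737 = 0.41896 kN.

0.4190 kN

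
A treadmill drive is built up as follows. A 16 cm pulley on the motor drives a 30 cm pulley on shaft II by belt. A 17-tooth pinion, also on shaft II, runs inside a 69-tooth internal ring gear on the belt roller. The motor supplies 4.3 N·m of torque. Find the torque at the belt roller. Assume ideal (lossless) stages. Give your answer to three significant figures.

32.7 N·m

Belt: ratio = 30/16 = 1.875; torque at shaft II = 4.3 × 1.875 = 8.0625 N·m.
Internal gear: ratio = 69/17 = 4.0588; torque at the belt roller = 8.0625 × 4.0588 = 32.724 N·m.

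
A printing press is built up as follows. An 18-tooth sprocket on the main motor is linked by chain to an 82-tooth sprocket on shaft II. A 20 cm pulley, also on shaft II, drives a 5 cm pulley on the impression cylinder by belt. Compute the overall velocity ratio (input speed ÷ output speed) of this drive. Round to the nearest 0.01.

1.14

Each stage contributes driven/driver: chain 82/18 = 4.5556, belt 5/20 = 0.25.
Overall: 4.5556 × 0.25 = 1.1389.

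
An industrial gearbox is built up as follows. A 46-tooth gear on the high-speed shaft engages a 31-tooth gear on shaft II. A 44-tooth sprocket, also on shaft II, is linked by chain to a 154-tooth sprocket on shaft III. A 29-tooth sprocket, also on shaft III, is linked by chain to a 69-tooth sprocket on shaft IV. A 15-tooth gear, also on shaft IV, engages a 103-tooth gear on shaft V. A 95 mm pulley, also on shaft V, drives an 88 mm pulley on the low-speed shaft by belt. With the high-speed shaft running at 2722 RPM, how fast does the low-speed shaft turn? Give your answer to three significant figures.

Gear mesh: ratio = 31/46 = 0.67391, so shaft II turns at 2722 / 0.67391 = 4039.1 RPM.
Chain: ratio = 154/44 = 3.5, so shaft III turns at 4039.1 / 3.5 = 1154 RPM.
Chain: ratio = 69/29 = 2.3793, so shaft IV turns at 1154 / 2.3793 = 485.03 RPM.
Gear mesh: ratio = 103/15 = 6.8667, so shaft V turns at 485.03 / 6.8667 = 70.635 RPM.
Belt: ratio = 88/95 = 0.92632, so the low-speed shaft turns at 70.635 / 0.92632 = 76.254 RPM.

76.3 RPM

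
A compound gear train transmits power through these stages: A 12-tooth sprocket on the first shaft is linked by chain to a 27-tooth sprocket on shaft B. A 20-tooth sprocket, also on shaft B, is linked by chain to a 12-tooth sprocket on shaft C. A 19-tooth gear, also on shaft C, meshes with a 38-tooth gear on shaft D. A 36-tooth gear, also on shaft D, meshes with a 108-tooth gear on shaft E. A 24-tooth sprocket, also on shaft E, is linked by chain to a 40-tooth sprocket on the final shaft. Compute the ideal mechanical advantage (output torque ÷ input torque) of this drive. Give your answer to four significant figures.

13.50

Each stage contributes driven/driver: chain 27/12 = 2.25, chain 12/20 = 0.6, gear mesh 38/19 = 2, gear mesh 108/36 = 3, chain 40/24 = 1.6667.
Overall: 2.25 × 0.6 × 2 × 3 × 1.6667 = 13.5.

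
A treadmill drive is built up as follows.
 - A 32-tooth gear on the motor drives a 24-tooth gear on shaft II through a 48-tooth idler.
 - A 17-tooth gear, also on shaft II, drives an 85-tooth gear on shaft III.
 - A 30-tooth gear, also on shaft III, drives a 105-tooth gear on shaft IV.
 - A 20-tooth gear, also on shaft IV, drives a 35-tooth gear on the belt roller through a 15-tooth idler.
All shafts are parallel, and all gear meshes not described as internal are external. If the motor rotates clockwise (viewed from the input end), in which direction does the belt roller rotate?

clockwise

the motor → shaft II: driver → idler → driven is 2 external meshes, 2 reversals → CW.
shaft II → shaft III: external mesh, 1 reversal → CCW.
shaft III → shaft IV: external mesh, 1 reversal → CW.
shaft IV → the belt roller: driver → idler → driven is 2 external meshes, 2 reversals → CW.
6 reversals in total — an even number — so the belt roller turns the same way as the motor.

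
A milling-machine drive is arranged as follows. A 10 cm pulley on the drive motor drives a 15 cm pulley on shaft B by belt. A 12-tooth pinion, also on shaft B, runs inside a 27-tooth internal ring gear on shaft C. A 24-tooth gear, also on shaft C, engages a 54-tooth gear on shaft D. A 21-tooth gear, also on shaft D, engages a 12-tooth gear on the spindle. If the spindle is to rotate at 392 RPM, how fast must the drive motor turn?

1701 RPM

Overall ratio R = 1.5 × 2.25 × 2.25 × 0.57143 = 4.3393.
Required input speed = output speed × R = 392 × 4.3393 = 1701 RPM.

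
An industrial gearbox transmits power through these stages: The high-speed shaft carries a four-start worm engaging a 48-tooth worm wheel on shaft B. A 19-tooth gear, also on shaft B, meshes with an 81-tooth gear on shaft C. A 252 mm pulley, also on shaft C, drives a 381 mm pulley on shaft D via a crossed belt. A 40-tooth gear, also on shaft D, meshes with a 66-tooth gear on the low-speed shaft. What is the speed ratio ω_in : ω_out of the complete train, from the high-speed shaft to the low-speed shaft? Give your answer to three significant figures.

128

Each stage contributes driven/driver: worm 48/4 = 12, gear mesh 81/19 = 4.2632, belt 381/252 = 1.5119, gear mesh 66/40 = 1.65.
Overall: 12 × 4.2632 × 1.5119 × 1.65 = 127.62.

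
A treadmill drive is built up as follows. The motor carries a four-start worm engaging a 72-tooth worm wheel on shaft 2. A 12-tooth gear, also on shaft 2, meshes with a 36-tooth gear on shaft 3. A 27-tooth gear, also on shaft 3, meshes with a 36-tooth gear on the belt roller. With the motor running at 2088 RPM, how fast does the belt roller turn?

the motor → shaft 2 (worm, 72/4): 2088 ÷ 18 = 116 RPM
shaft 2 → shaft 3 (gear mesh, 36/12): 116 ÷ 3 = 38.667 RPM
shaft 3 → the belt roller (gear mesh, 36/27): 38.667 ÷ 1.3333 = 29 RPM

29 RPM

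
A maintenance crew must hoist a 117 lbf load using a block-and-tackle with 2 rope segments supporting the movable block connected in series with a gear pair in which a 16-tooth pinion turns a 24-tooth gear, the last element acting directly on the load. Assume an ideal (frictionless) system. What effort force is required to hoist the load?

Block-and-tackle MA = number of supporting rope parts = 2.
Gear pair MA = 24/16 = 1.5.
Combined ideal MA = 2 × 1.5 = 3.
Effort = load / MA = 117 / 3 = 39 lbf.

39 lbf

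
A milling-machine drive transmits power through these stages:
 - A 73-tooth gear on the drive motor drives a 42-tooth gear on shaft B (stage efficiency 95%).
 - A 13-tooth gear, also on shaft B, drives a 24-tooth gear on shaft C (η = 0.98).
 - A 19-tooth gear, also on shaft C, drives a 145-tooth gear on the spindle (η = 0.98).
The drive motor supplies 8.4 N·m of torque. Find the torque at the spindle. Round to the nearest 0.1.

gear mesh 42/73 = 0.57534 → τ = 8.4·0.57534·0.95 = 4.5912 N·m
gear mesh 24/13 = 1.8462 → τ = 4.5912·1.8462·0.98 = 8.3066 N·m
gear mesh 145/19 = 7.6316 → τ = 8.3066·7.6316·0.98 = 62.125 N·m

62.1 N·m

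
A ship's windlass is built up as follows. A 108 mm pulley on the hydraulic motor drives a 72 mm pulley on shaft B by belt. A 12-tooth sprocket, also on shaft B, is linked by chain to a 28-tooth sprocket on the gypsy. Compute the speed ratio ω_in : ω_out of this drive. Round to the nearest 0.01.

1.56

Each stage contributes driven/driver: belt 72/108 = 0.66667, chain 28/12 = 2.3333.
Overall: 0.66667 × 2.3333 = 1.5556.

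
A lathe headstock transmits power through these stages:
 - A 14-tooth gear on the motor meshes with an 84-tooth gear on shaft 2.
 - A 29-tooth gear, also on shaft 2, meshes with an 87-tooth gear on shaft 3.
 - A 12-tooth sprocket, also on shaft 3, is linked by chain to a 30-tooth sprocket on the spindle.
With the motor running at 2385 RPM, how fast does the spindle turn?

gear mesh 84/14 = 6 → 2385/6 = 397.5 RPM
gear mesh 87/29 = 3 → 397.5/3 = 132.5 RPM
chain 30/12 = 2.5 → 132.5/2.5 = 53 RPM

53 RPM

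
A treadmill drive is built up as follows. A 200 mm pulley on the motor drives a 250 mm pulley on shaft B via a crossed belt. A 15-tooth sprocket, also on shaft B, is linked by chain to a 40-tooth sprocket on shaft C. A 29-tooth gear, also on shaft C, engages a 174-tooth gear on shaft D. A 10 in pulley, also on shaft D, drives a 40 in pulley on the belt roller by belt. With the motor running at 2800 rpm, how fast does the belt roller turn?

Belt: ratio = 250/200 = 1.25, so shaft B turns at 2800 / 1.25 = 2240 rpm.
Chain: ratio = 40/15 = 2.6667, so shaft C turns at 2240 / 2.6667 = 840 rpm.
Gear mesh: ratio = 174/29 = 6, so shaft D turns at 840 / 6 = 140 rpm.
Belt: ratio = 40/10 = 4, so the belt roller turns at 140 / 4 = 35 rpm.

35 rpm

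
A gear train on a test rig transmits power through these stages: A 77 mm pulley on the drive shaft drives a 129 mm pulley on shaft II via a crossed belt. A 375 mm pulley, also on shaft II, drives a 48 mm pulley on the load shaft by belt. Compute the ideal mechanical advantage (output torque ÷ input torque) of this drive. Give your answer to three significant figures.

Each stage contributes driven/driver: belt 129/77 = 1.6753, belt 48/375 = 0.128.
Overall: 1.6753 × 0.128 = 0.21444.

0.214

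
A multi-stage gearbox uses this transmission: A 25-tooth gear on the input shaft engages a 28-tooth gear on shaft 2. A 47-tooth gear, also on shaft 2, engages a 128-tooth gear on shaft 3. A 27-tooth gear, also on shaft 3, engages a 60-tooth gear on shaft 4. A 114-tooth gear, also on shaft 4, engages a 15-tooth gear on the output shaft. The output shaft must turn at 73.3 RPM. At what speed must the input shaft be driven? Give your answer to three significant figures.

Overall ratio R = 1.12 × 2.7234 × 2.2222 × 0.13158 = 0.89188.
Required input speed = output speed × R = 73.3 × 0.89188 = 65.374 RPM.

65.4 RPM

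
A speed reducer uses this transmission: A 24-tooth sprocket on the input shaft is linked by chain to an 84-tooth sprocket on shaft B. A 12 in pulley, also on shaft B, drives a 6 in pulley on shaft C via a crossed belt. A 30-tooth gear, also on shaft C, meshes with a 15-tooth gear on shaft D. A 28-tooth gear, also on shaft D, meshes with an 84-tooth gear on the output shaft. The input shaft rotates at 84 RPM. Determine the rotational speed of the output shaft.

32 RPM

chain 84/24 = 3.5 → 84/3.5 = 24 RPM
belt 6/12 = 0.5 → 24/0.5 = 48 RPM
gear mesh 15/30 = 0.5 → 48/0.5 = 96 RPM
gear mesh 84/28 = 3 → 96/3 = 32 RPM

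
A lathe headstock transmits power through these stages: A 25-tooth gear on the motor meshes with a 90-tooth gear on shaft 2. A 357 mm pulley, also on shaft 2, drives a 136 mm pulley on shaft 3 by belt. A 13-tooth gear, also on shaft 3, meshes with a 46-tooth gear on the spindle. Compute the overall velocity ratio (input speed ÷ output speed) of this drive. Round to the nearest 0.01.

4.85

Each stage contributes driven/driver: gear mesh 90/25 = 3.6, belt 136/357 = 0.38095, gear mesh 46/13 = 3.5385.
Overall: 3.6 × 0.38095 × 3.5385 = 4.8527.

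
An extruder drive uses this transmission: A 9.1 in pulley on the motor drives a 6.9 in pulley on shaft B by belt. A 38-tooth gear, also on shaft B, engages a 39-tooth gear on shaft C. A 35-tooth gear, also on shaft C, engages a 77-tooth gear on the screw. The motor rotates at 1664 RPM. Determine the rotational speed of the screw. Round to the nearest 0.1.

971.9 RPM

belt 6.9/9.1 = 0.75824 → 1664/0.75824 = 2194.6 RPM
gear mesh 39/38 = 1.0263 → 2194.6/1.0263 = 2138.3 RPM
gear mesh 77/35 = 2.2 → 2138.3/2.2 = 971.95 RPM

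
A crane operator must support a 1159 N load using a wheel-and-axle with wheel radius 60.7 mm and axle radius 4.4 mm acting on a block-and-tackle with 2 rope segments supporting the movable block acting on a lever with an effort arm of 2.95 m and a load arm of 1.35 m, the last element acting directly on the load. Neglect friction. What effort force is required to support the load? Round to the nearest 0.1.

19.2 N

Wheel-and-axle MA = R/r = 60.7/4.4 = 13.795.
Block-and-tackle MA = number of supporting rope parts = 2.
Lever MA = effort arm / load arm = 2.95/1.35 = 2.1852.
Combined ideal MA = 13.795 × 2 × 2.1852 = 60.291.
Effort = load / MA = 1159 / 60.291 = 19.223 N.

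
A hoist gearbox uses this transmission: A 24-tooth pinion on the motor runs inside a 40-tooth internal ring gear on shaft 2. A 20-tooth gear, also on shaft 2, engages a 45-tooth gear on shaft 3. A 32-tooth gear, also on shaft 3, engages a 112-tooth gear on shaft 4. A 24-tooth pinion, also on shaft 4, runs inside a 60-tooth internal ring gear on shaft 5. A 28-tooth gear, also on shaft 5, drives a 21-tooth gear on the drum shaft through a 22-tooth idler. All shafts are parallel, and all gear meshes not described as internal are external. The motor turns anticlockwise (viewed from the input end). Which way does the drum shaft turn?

the motor → shaft 2: internal mesh, same direction → CCW.
shaft 2 → shaft 3: external mesh, 1 reversal → CW.
shaft 3 → shaft 4: external mesh, 1 reversal → CCW.
shaft 4 → shaft 5: internal mesh, same direction → CCW.
shaft 5 → the drum shaft: driver → idler → driven is 2 external meshes, 2 reversals → CCW.
4 reversals in total — an even number — so the drum shaft turns the same way as the motor.

anticlockwise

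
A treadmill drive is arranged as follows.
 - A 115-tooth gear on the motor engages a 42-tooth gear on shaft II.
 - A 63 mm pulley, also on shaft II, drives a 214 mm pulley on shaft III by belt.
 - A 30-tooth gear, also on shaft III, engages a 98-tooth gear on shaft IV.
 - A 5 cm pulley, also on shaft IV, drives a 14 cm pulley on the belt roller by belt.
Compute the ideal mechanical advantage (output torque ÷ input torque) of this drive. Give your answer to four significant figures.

Each stage contributes driven/driver: gear mesh 42/115 = 0.36522, belt 214/63 = 3.3968, gear mesh 98/30 = 3.2667, belt 14/5 = 2.8.
Overall: 0.36522 × 3.3968 × 3.2667 × 2.8 = 11.347.

11.35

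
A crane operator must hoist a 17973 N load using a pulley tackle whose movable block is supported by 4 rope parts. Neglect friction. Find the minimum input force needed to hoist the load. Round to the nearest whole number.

Block-and-tackle MA = number of supporting rope parts = 4.
Effort = load / MA = 17973 / 4 = 4493.2 N.

4493 N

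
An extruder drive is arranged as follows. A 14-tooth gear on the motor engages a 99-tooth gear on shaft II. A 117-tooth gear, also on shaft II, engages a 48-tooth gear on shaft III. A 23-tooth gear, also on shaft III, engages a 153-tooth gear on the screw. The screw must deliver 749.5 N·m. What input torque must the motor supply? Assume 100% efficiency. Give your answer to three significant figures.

Overall ratio R = 7.0714 × 0.41026 × 6.6522 = 19.299.
Input torque = output torque / R = 749.5 / 19.299 = 38.837 N·m.

38.8 N·m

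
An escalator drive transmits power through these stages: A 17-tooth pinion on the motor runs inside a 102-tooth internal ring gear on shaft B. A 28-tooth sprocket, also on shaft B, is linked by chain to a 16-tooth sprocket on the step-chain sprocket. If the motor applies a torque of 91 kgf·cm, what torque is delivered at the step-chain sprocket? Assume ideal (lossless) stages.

312 kgf·cm

After the internal gear (102/17): 91 × 6 = 546 kgf·cm
After the chain (16/28): 546 × 0.57143 = 312 kgf·cm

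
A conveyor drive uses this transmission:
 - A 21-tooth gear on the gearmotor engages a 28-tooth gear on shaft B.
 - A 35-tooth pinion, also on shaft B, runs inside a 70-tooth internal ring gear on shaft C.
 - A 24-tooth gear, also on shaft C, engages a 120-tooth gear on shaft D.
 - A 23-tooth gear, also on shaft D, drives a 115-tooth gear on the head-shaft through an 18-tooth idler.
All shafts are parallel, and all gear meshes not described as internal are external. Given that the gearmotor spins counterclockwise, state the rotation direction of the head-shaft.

the gearmotor → shaft B: external mesh, 1 reversal → CW.
shaft B → shaft C: internal mesh, same direction → CW.
shaft C → shaft D: external mesh, 1 reversal → CCW.
shaft D → the head-shaft: driver → idler → driven is 2 external meshes, 2 reversals → CCW.
4 reversals in total — an even number — so the head-shaft turns the same way as the gearmotor.

counterclockwise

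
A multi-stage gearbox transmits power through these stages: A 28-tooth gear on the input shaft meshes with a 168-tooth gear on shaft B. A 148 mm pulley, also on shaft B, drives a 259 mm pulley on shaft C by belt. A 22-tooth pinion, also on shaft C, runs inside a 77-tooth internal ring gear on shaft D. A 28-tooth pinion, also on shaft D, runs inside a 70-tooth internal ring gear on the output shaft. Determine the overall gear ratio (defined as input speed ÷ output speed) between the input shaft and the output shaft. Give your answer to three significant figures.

Each stage contributes driven/driver: gear mesh 168/28 = 6, belt 259/148 = 1.75, internal gear 77/22 = 3.5, internal gear 70/28 = 2.5.
Overall: 6 × 1.75 × 3.5 × 2.5 = 91.875.

91.9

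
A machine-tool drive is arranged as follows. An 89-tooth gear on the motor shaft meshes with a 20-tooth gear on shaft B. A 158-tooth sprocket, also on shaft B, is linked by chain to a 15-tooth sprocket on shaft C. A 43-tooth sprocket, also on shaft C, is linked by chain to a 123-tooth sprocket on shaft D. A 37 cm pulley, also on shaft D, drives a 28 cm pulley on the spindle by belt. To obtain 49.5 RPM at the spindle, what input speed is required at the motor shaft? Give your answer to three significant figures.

Overall ratio R = 0.22472 × 0.094937 × 2.8605 × 0.75676 = 0.046181.
Required input speed = output speed × R = 49.5 × 0.046181 = 2.286 RPM.

2.29 RPM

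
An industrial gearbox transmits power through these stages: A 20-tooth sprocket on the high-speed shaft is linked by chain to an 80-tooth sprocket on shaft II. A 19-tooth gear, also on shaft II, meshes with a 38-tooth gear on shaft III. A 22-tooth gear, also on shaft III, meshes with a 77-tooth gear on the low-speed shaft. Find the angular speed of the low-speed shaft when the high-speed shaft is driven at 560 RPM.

20 RPM

chain 80/20 = 4 → 560/4 = 140 RPM
gear mesh 38/19 = 2 → 140/2 = 70 RPM
gear mesh 77/22 = 3.5 → 70/3.5 = 20 RPM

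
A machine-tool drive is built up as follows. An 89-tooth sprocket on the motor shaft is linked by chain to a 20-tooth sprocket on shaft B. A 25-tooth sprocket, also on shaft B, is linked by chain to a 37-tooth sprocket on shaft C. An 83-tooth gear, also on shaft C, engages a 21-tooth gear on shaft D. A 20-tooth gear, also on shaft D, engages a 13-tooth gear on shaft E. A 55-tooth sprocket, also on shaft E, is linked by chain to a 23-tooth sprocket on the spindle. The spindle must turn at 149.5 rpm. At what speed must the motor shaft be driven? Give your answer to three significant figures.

Overall ratio R = 0.22472 × 1.48 × 0.25301 × 0.65 × 0.41818 = 0.022873.
Required input speed = output speed × R = 149.5 × 0.022873 = 3.4195 rpm.

3.42 rpm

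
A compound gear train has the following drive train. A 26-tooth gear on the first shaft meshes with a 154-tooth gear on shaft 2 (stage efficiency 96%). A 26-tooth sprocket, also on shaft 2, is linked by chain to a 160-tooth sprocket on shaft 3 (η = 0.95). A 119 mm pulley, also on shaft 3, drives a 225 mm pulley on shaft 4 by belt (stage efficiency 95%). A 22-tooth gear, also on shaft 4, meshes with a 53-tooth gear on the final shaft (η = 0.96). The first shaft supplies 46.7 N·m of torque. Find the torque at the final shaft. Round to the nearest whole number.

gear mesh 154/26 = 5.9231 → τ = 46.7·5.9231·0.96 = 265.54 N·m
chain 160/26 = 6.1538 → τ = 265.54·6.1538·0.95 = 1552.4 N·m
belt 225/119 = 1.8908 → τ = 1552.4·1.8908·0.95 = 2788.5 N·m
gear mesh 53/22 = 2.4091 → τ = 2788.5·2.4091·0.96 = 6449 N·m

6449 N·m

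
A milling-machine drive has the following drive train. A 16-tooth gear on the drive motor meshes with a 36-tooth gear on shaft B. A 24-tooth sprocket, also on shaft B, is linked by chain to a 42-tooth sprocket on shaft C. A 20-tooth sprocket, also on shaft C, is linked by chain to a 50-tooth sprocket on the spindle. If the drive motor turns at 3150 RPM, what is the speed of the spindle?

Gear mesh: ratio = 36/16 = 2.25, so shaft B turns at 3150 / 2.25 = 1400 RPM.
Chain: ratio = 42/24 = 1.75, so shaft C turns at 1400 / 1.75 = 800 RPM.
Chain: ratio = 50/20 = 2.5, so the spindle turns at 800 / 2.5 = 320 RPM.

320 RPM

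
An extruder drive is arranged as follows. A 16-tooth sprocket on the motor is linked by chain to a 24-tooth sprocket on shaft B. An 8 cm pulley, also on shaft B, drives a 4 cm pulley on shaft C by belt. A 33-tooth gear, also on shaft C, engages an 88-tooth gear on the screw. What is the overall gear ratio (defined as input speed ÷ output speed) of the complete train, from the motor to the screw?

Each stage contributes driven/driver: chain 24/16 = 1.5, belt 4/8 = 0.5, gear mesh 88/33 = 2.6667.
Overall: 1.5 × 0.5 × 2.6667 = 2.

2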